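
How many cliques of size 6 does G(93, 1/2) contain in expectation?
E[# K_6] = C(93, 6) · (1/2)^C(6, 2) = 762245484 / 2^15 = 190561371/8192 ≈ 23261.886108

For each 6-subset S of vertices (there are C(93, 6) = 762245484 such S), let X_S = 1 if S induces a K_6 (all C(6, 2) = 15 edges present). Then P(X_S = 1) = (1/2)^15 = 1/32768. By linearity of expectation, E[# K_6] = C(93, 6) · (1/2)^15 = 762245484 / 32768 = 190561371/8192 ≈ 23261.886108.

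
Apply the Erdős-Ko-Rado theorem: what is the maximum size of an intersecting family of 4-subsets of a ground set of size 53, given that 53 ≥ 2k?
max |F| = C(52, 3) = 22100

Erdős-Ko-Rado (1961): when n ≥ 2k, max |F| = C(n−1, k−1). The bound is attained by the star {A : i ∈ A} for any fixed i ∈ [n]. Here C(53−1, 4−1) = C(52, 3) = 22100.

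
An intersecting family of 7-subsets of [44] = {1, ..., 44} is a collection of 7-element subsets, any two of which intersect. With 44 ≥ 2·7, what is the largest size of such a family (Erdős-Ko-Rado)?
max |F| = C(43, 6) = 6096454

Erdős-Ko-Rado (1961): when n ≥ 2k, max |F| = C(n−1, k−1). The bound is attained by the star {A : i ∈ A} for any fixed i ∈ [n]. Here C(44−1, 7−1) = C(43, 6) = 6096454.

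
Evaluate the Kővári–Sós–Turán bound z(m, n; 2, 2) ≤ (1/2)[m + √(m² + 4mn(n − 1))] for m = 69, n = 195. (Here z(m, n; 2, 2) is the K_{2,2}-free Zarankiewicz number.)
z(69, 195; 2, 2) ≤ (1/2)[69 + √(69² + 4·69·195·194)] = (1/2)[69 + √10445841] = 1650.5013

Kővári–Sós–Turán: let r_1, ..., r_69 be the row sums and z = Σ r_i the total number of 1s. Each pair of columns can share at most one row with both entries 1 (else a 2×2 all-ones block appears), so Σ_i C(r_i, 2) ≤ C(195, 2) = 18915. By convexity Σ_i C(r_i, 2) ≥ 69·C(z/69, 2) = z(z − 69)/(2·69), giving z² − 69z − 69·195·194 ≤ 0 and hence z ≤ (1/2)[69 + √(4761 + 4·2610270)] = (1/2)[69 + √10445841] ≈ (1/2)(69 + 3232.0026) = 1650.5013.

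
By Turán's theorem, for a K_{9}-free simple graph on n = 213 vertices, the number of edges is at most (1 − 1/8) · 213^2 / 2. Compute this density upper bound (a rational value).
Turán density bound = (7/8) · 213^2/2 = 317583/16 ≈ 19848.9375

Turán's theorem: ex(n, K_{r+1}) is achieved by the complete r-partite Turán graph T(n, r) with parts as balanced as possible, and is at most (1 − 1/r) · n^2/2. For r = 8, n = 213: the density bound is (7/8) · 45369/2 = 317583/16 ≈ 19848.9375. The integer-valued extremum is e(T(213, 8)) = 19848, which is strictly less than the density bound 317583/16 since 8 ∤ 213 (the parts of T(213, 8) cannot all be equal).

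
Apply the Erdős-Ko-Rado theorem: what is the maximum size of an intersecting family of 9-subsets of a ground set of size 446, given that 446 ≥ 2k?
max |F| = C(445, 8) = 35799614488683045

The Erdős-Ko-Rado theorem states: for n ≥ 2k, an intersecting family of k-subsets of an n-element set has size at most C(n − 1, k − 1), with equality for 'star' families {A ⊆ [n] : |A| = k, i ∈ A} (fix an element i). For n = 446, k = 9: C(445, 8) = 35799614488683045.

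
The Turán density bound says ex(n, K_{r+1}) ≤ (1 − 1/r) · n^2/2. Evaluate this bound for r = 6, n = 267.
Turán density bound = (5/6) · 267^2/2 = 118815/4 ≈ 29703.75

Turán's theorem: ex(n, K_{r+1}) is achieved by the complete r-partite Turán graph T(n, r) with parts as balanced as possible, and is at most (1 − 1/r) · n^2/2. For r = 6, n = 267: the density bound is (5/6) · 71289/2 = 118815/4 ≈ 29703.75. The integer-valued extremum is e(T(267, 6)) = 29703, which is strictly less than the density bound 118815/4 since 6 ∤ 267 (the parts of T(267, 6) cannot all be equal).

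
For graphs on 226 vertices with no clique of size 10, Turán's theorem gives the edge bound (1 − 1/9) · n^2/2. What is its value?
Turán density bound = (8/9) · 226^2/2 = 204304/9 ≈ 22700.4444

Turán's theorem: ex(n, K_{r+1}) is achieved by the complete r-partite Turán graph T(n, r) with parts as balanced as possible, and is at most (1 − 1/r) · n^2/2. For r = 9, n = 226: the density bound is (8/9) · 51076/2 = 204304/9 ≈ 22700.4444. The integer-valued extremum is e(T(226, 9)) = 22700, which is strictly less than the density bound 204304/9 since 9 ∤ 226 (the parts of T(226, 9) cannot all be equal).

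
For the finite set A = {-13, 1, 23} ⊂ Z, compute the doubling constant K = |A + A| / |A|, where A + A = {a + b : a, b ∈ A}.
K = |A + A| / |A| = 6/3 = 2

Enumerate A + A = {a + b : a, b ∈ A}. With |A| = 3, there are |A|^2 = 9 ordered sum pairs; collecting distinct values, A + A = {-26, -12, 2, 10, 24, 46}, so |A + A| = 6. Thus K = 6/3 = 2. For comparison, the minimum possible |A + A| over all 3-element sets is 2·3 − 1 = 5 (so min K = 5/3), attained only by arithmetic progressions.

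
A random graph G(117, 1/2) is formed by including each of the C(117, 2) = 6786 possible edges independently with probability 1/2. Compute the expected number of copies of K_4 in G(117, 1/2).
E[# K_4] = C(117, 4) · (1/2)^C(4, 2) = 7413705 / 2^6 = 115839.140625

For each 4-subset S of vertices (there are C(117, 4) = 7413705 such S), let X_S = 1 if S induces a K_4 (all C(4, 2) = 6 edges present). Then P(X_S = 1) = (1/2)^6 = 1/64. By linearity of expectation, E[# K_4] = C(117, 4) · (1/2)^6 = 7413705 / 64 = 115839.140625.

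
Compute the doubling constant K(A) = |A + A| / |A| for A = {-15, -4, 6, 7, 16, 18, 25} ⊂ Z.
K = |A + A| / |A| = 23/7

Enumerate A + A = {a + b : a, b ∈ A}. With |A| = 7, there are |A|^2 = 49 ordered sum pairs; collecting distinct values, A + A = {-30, -19, -9, -8, 1, 2, 3, 10, 12, 13, 14, 21, 22, 23, 24, 25, 31, 32, 34, 36, 41, 43, 50}, so |A + A| = 23. Thus K = 23/7. For comparison, the minimum possible |A + A| over all 7-element sets is 2·7 − 1 = 13 (so min K = 13/7), attained only by arithmetic progressions.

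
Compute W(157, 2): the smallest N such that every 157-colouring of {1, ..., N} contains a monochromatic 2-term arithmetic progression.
W(157, 2) = 157 + 1 = 158

A 2-term AP is any pair of integers, so a monochromatic 2-AP exists iff some colour is used at least twice. With 157 colours, the colouring i ↦ i on {1, ..., 157} uses each colour once, avoiding any monochromatic pair, so W(157, 2) > 157. For {1, ..., 158}, pigeonhole forces two integers of the same colour, which form a monochromatic 2-AP. Hence W(157, 2) = 158.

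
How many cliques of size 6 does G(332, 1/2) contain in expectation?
E[# K_6] = C(332, 6) · (1/2)^C(6, 2) = 1777317492412 / 2^15 = 444329373103/8192 ≈ 54239425.427612

For each 6-subset S of vertices (there are C(332, 6) = 1777317492412 such S), let X_S = 1 if S induces a K_6 (all C(6, 2) = 15 edges present). Then P(X_S = 1) = (1/2)^15 = 1/32768. By linearity of expectation, E[# K_6] = C(332, 6) · (1/2)^15 = 1777317492412 / 32768 = 444329373103/8192 ≈ 54239425.427612.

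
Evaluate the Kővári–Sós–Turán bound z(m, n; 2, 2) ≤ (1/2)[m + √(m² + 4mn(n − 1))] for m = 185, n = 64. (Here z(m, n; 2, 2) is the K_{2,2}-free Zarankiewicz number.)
z(185, 64; 2, 2) ≤ (1/2)[185 + √(185² + 4·185·64·63)] = (1/2)[185 + √3017905] = 961.1059

Kővári–Sós–Turán: let r_1, ..., r_185 be the row sums and z = Σ r_i the total number of 1s. Each pair of columns can share at most one row with both entries 1 (else a 2×2 all-ones block appears), so Σ_i C(r_i, 2) ≤ C(64, 2) = 2016. By convexity Σ_i C(r_i, 2) ≥ 185·C(z/185, 2) = z(z − 185)/(2·185), giving z² − 185z − 185·64·63 ≤ 0 and hence z ≤ (1/2)[185 + √(34225 + 4·745920)] = (1/2)[185 + √3017905] ≈ (1/2)(185 + 1737.2118) = 961.1059.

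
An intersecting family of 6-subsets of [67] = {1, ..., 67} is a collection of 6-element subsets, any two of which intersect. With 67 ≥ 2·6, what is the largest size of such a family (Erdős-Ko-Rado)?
max |F| = C(66, 5) = 8936928

The Erdős-Ko-Rado theorem states: for n ≥ 2k, an intersecting family of k-subsets of an n-element set has size at most C(n − 1, k − 1), with equality for 'star' families {A ⊆ [n] : |A| = k, i ∈ A} (fix an element i). For n = 67, k = 6: C(66, 5) = 8936928.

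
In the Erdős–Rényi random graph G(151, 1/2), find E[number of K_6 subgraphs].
E[# K_6] = C(151, 6) · (1/2)^C(6, 2) = 14888600755 / 2^15 ≈ 454364.036713

For each 6-subset S of vertices (there are C(151, 6) = 14888600755 such S), let X_S = 1 if S induces a K_6 (all C(6, 2) = 15 edges present). Then P(X_S = 1) = (1/2)^15 = 1/32768. By linearity of expectation, E[# K_6] = C(151, 6) · (1/2)^15 = 14888600755 / 32768 ≈ 454364.036713.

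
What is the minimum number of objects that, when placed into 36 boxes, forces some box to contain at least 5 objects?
n = (5 − 1)·36 + 1 = 145

By the generalised pigeonhole principle, to guarantee some box contains ≥ r objects we need more than (r − 1) · k objects total. Threshold: n = (r − 1) · k + 1. With r = 5 and k = 36: n = 4 · 36 + 1 = 144 + 1 = 145. For n = 144 = 4 · 36, we can put exactly 4 objects in every box, avoiding 5 in any single one — so 145 is tight.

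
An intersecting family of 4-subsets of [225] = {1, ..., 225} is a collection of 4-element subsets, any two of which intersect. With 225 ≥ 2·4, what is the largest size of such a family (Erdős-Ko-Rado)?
max |F| = C(224, 3) = 1848224

The Erdős-Ko-Rado theorem states: for n ≥ 2k, an intersecting family of k-subsets of an n-element set has size at most C(n − 1, k − 1), with equality for 'star' families {A ⊆ [n] : |A| = k, i ∈ A} (fix an element i). For n = 225, k = 4: C(224, 3) = 1848224.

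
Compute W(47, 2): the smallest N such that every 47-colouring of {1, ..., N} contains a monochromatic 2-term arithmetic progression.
W(47, 2) = 47 + 1 = 48

A 2-term AP is any pair of integers, so a monochromatic 2-AP exists iff some colour is used at least twice. With 47 colours, the colouring i ↦ i on {1, ..., 47} uses each colour once, avoiding any monochromatic pair, so W(47, 2) > 47. For {1, ..., 48}, pigeonhole forces two integers of the same colour, which form a monochromatic 2-AP. Hence W(47, 2) = 48.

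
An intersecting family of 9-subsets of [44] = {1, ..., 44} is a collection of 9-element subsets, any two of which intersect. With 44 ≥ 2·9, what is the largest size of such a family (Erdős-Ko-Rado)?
max |F| = C(43, 8) = 145008513

Erdős-Ko-Rado (1961): when n ≥ 2k, max |F| = C(n−1, k−1). The bound is attained by the star {A : i ∈ A} for any fixed i ∈ [n]. Here C(44−1, 9−1) = C(43, 8) = 145008513.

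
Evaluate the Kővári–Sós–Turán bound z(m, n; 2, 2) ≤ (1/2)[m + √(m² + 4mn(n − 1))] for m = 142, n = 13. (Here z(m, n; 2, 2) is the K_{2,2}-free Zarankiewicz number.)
z(142, 13; 2, 2) ≤ (1/2)[142 + √(142² + 4·142·13·12)] = (1/2)[142 + √108772] = 235.903

Kővári–Sós–Turán: let r_1, ..., r_142 be the row sums and z = Σ r_i the total number of 1s. Each pair of columns can share at most one row with both entries 1 (else a 2×2 all-ones block appears), so Σ_i C(r_i, 2) ≤ C(13, 2) = 78. By convexity Σ_i C(r_i, 2) ≥ 142·C(z/142, 2) = z(z − 142)/(2·142), giving z² − 142z − 142·13·12 ≤ 0 and hence z ≤ (1/2)[142 + √(20164 + 4·22152)] = (1/2)[142 + √108772] ≈ (1/2)(142 + 329.806) = 235.903.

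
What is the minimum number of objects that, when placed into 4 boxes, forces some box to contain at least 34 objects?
n = (34 − 1)·4 + 1 = 133

By the generalised pigeonhole principle, to guarantee some box contains ≥ r objects we need more than (r − 1) · k objects total. Threshold: n = (r − 1) · k + 1. With r = 34 and k = 4: n = 33 · 4 + 1 = 132 + 1 = 133. For n = 132 = 33 · 4, we can put exactly 33 objects in every box, avoiding 34 in any single one — so 133 is tight.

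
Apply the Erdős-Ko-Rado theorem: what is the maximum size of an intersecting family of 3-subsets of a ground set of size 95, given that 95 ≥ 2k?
max |F| = C(94, 2) = 4371

The Erdős-Ko-Rado theorem states: for n ≥ 2k, an intersecting family of k-subsets of an n-element set has size at most C(n − 1, k − 1), with equality for 'star' families {A ⊆ [n] : |A| = k, i ∈ A} (fix an element i). For n = 95, k = 3: C(94, 2) = 4371.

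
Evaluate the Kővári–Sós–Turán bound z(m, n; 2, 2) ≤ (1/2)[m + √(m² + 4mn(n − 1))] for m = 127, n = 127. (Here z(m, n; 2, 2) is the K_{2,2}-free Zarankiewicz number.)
z(127, 127; 2, 2) ≤ (1/2)[127 + √(127² + 4·127·127·126)] = (1/2)[127 + √8145145] = 1490.485

Kővári–Sós–Turán: let r_1, ..., r_127 be the row sums and z = Σ r_i the total number of 1s. Each pair of columns can share at most one row with both entries 1 (else a 2×2 all-ones block appears), so Σ_i C(r_i, 2) ≤ C(127, 2) = 8001. By convexity Σ_i C(r_i, 2) ≥ 127·C(z/127, 2) = z(z − 127)/(2·127), giving z² − 127z − 127·127·126 ≤ 0 and hence z ≤ (1/2)[127 + √(16129 + 4·2032254)] = (1/2)[127 + √8145145] ≈ (1/2)(127 + 2853.97) = 1490.485.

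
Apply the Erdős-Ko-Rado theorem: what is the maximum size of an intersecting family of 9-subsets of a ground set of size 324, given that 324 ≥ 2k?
max |F| = C(323, 8) = 2692508166407224

Erdős-Ko-Rado (1961): when n ≥ 2k, max |F| = C(n−1, k−1). The bound is attained by the star {A : i ∈ A} for any fixed i ∈ [n]. Here C(324−1, 9−1) = C(323, 8) = 2692508166407224.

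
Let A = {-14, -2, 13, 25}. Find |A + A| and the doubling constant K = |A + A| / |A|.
K = |A + A| / |A| = 9/4

Enumerate A + A = {a + b : a, b ∈ A}. With |A| = 4, there are |A|^2 = 16 ordered sum pairs; collecting distinct values, A + A = {-28, -16, -4, -1, 11, 23, 26, 38, 50}, so |A + A| = 9. Thus K = 9/4. For comparison, the minimum possible |A + A| over all 4-element sets is 2·4 − 1 = 7 (so min K = 7/4), attained only by arithmetic progressions.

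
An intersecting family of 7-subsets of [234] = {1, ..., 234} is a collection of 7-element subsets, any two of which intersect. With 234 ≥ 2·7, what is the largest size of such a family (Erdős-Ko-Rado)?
max |F| = C(233, 6) = 208267524388

Erdős-Ko-Rado (1961): when n ≥ 2k, max |F| = C(n−1, k−1). The bound is attained by the star {A : i ∈ A} for any fixed i ∈ [n]. Here C(234−1, 7−1) = C(233, 6) = 208267524388.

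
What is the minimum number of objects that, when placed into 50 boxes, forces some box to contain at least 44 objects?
n = (44 − 1)·50 + 1 = 2151

By the generalised pigeonhole principle, to guarantee some box contains ≥ r objects we need more than (r − 1) · k objects total. Threshold: n = (r − 1) · k + 1. With r = 44 and k = 50: n = 43 · 50 + 1 = 2150 + 1 = 2151. For n = 2150 = 43 · 50, we can put exactly 43 objects in every box, avoiding 44 in any single one — so 2151 is tight.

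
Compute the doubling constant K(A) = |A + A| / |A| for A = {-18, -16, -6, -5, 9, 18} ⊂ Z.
K = |A + A| / |A| = 21/6 = 7/2

Enumerate A + A = {a + b : a, b ∈ A}. With |A| = 6, there are |A|^2 = 36 ordered sum pairs; collecting distinct values, A + A = {-36, -34, -32, -24, -23, -22, -21, -12, -11, -10, -9, -7, 0, 2, 3, 4, 12, 13, 18, 27, 36}, so |A + A| = 21. Thus K = 21/6 = 7/2. For comparison, the minimum possible |A + A| over all 6-element sets is 2·6 − 1 = 11 (so min K = 11/6), attained only by arithmetic progressions.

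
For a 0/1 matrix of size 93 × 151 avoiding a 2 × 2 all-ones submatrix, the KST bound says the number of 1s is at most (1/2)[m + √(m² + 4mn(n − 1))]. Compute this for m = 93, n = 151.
z(93, 151; 2, 2) ≤ (1/2)[93 + √(93² + 4·93·151·150)] = (1/2)[93 + √8434449] = 1498.6061

Kővári–Sós–Turán: let r_1, ..., r_93 be the row sums and z = Σ r_i the total number of 1s. Each pair of columns can share at most one row with both entries 1 (else a 2×2 all-ones block appears), so Σ_i C(r_i, 2) ≤ C(151, 2) = 11325. By convexity Σ_i C(r_i, 2) ≥ 93·C(z/93, 2) = z(z − 93)/(2·93), giving z² − 93z − 93·151·150 ≤ 0 and hence z ≤ (1/2)[93 + √(8649 + 4·2106450)] = (1/2)[93 + √8434449] ≈ (1/2)(93 + 2904.2123) = 1498.6061.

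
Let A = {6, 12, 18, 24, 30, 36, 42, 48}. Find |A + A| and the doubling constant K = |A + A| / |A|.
K = |A + A| / |A| = 15/8

Enumerate A + A = {a + b : a, b ∈ A}. With |A| = 8, there are |A|^2 = 64 ordered sum pairs; collecting distinct values, A + A = {12, 18, 24, 30, 36, 42, 48, 54, 60, 66, 72, 78, 84, 90, 96}, so |A + A| = 15. Thus K = 15/8. Here |A + A| = 2|A| − 1 = 15, the minimum possible — so K = 15/8 is minimal, which holds iff A is an arithmetic progression.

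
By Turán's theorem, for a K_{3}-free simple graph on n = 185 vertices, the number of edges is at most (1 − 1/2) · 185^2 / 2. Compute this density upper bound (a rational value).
Turán density bound = (1/2) · 185^2/2 = 34225/4 ≈ 8556.25

Turán's theorem: ex(n, K_{r+1}) is achieved by the complete r-partite Turán graph T(n, r) with parts as balanced as possible, and is at most (1 − 1/r) · n^2/2. For r = 2, n = 185: the density bound is (1/2) · 34225/2 = 34225/4 ≈ 8556.25. The integer-valued extremum is e(T(185, 2)) = 8556, which is strictly less than the density bound 34225/4 since 2 ∤ 185 (the parts of T(185, 2) cannot all be equal).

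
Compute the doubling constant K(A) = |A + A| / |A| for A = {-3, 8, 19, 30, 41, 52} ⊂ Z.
K = |A + A| / |A| = 11/6

Enumerate A + A = {a + b : a, b ∈ A}. With |A| = 6, there are |A|^2 = 36 ordered sum pairs; collecting distinct values, A + A = {-6, 5, 16, 27, 38, 49, 60, 71, 82, 93, 104}, so |A + A| = 11. Thus K = 11/6. Here |A + A| = 2|A| − 1 = 11, the minimum possible — so K = 11/6 is minimal, which holds iff A is an arithmetic progression.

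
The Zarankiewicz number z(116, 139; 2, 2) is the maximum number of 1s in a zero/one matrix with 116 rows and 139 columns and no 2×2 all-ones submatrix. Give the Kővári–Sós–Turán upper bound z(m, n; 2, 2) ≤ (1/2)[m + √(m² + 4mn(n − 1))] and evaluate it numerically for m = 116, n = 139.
z(116, 139; 2, 2) ≤ (1/2)[116 + √(116² + 4·116·139·138)] = (1/2)[116 + √8913904] = 1550.8081

Kővári–Sós–Turán: let r_1, ..., r_116 be the row sums and z = Σ r_i the total number of 1s. Each pair of columns can share at most one row with both entries 1 (else a 2×2 all-ones block appears), so Σ_i C(r_i, 2) ≤ C(139, 2) = 9591. By convexity Σ_i C(r_i, 2) ≥ 116·C(z/116, 2) = z(z − 116)/(2·116), giving z² − 116z − 116·139·138 ≤ 0 and hence z ≤ (1/2)[116 + √(13456 + 4·2225112)] = (1/2)[116 + √8913904] ≈ (1/2)(116 + 2985.6162) = 1550.8081.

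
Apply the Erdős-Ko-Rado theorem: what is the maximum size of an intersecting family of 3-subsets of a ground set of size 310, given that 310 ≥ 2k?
max |F| = C(309, 2) = 47586

Erdős-Ko-Rado (1961): when n ≥ 2k, max |F| = C(n−1, k−1). The bound is attained by the star {A : i ∈ A} for any fixed i ∈ [n]. Here C(310−1, 3−1) = C(309, 2) = 47586.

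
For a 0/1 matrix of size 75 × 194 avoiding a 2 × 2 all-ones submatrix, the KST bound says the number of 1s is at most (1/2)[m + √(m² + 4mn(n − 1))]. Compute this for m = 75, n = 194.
z(75, 194; 2, 2) ≤ (1/2)[75 + √(75² + 4·75·194·193)] = (1/2)[75 + √11238225] = 1713.6731

Kővári–Sós–Turán: let r_1, ..., r_75 be the row sums and z = Σ r_i the total number of 1s. Each pair of columns can share at most one row with both entries 1 (else a 2×2 all-ones block appears), so Σ_i C(r_i, 2) ≤ C(194, 2) = 18721. By convexity Σ_i C(r_i, 2) ≥ 75·C(z/75, 2) = z(z − 75)/(2·75), giving z² − 75z − 75·194·193 ≤ 0 and hence z ≤ (1/2)[75 + √(5625 + 4·2808150)] = (1/2)[75 + √11238225] ≈ (1/2)(75 + 3352.3462) = 1713.6731.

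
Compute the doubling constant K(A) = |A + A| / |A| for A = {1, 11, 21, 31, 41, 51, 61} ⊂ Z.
K = |A + A| / |A| = 13/7

Enumerate A + A = {a + b : a, b ∈ A}. With |A| = 7, there are |A|^2 = 49 ordered sum pairs; collecting distinct values, A + A = {2, 12, 22, 32, 42, 52, 62, 72, 82, 92, 102, 112, 122}, so |A + A| = 13. Thus K = 13/7. Here |A + A| = 2|A| − 1 = 13, the minimum possible — so K = 13/7 is minimal, which holds iff A is an arithmetic progression.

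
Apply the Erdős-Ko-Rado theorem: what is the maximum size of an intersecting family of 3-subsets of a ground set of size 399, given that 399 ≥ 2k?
max |F| = C(398, 2) = 79003

Erdős-Ko-Rado (1961): when n ≥ 2k, max |F| = C(n−1, k−1). The bound is attained by the star {A : i ∈ A} for any fixed i ∈ [n]. Here C(399−1, 3−1) = C(398, 2) = 79003.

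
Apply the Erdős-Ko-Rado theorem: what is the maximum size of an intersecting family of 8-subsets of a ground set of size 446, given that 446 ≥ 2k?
max |F| = C(445, 7) = 653874237236220

Erdős-Ko-Rado (1961): when n ≥ 2k, max |F| = C(n−1, k−1). The bound is attained by the star {A : i ∈ A} for any fixed i ∈ [n]. Here C(446−1, 8−1) = C(445, 7) = 653874237236220.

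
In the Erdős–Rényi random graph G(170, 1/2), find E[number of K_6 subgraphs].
E[# K_6] = C(170, 6) · (1/2)^C(6, 2) = 30663442810 / 2^15 = 15331721405/16384 ≈ 935774.011536

For each 6-subset S of vertices (there are C(170, 6) = 30663442810 such S), let X_S = 1 if S induces a K_6 (all C(6, 2) = 15 edges present). Then P(X_S = 1) = (1/2)^15 = 1/32768. By linearity of expectation, E[# K_6] = C(170, 6) · (1/2)^15 = 30663442810 / 32768 = 15331721405/16384 ≈ 935774.011536.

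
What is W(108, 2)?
W(108, 2) = 108 + 1 = 109

A 2-term AP is any pair of integers, so a monochromatic 2-AP exists iff some colour is used at least twice. With 108 colours, the colouring i ↦ i on {1, ..., 108} uses each colour once, avoiding any monochromatic pair, so W(108, 2) > 108. For {1, ..., 109}, pigeonhole forces two integers of the same colour, which form a monochromatic 2-AP. Hence W(108, 2) = 109.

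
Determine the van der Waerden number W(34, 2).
W(34, 2) = 34 + 1 = 35

A 2-term AP is any pair of integers, so a monochromatic 2-AP exists iff some colour is used at least twice. With 34 colours, the colouring i ↦ i on {1, ..., 34} uses each colour once, avoiding any monochromatic pair, so W(34, 2) > 34. For {1, ..., 35}, pigeonhole forces two integers of the same colour, which form a monochromatic 2-AP. Hence W(34, 2) = 35.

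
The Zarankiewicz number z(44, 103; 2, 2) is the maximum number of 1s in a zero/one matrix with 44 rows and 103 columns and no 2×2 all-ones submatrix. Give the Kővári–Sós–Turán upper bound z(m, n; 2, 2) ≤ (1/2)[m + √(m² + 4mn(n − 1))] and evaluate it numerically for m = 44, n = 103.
z(44, 103; 2, 2) ≤ (1/2)[44 + √(44² + 4·44·103·102)] = (1/2)[44 + √1850992] = 702.2558

Kővári–Sós–Turán: let r_1, ..., r_44 be the row sums and z = Σ r_i the total number of 1s. Each pair of columns can share at most one row with both entries 1 (else a 2×2 all-ones block appears), so Σ_i C(r_i, 2) ≤ C(103, 2) = 5253. By convexity Σ_i C(r_i, 2) ≥ 44·C(z/44, 2) = z(z − 44)/(2·44), giving z² − 44z − 44·103·102 ≤ 0 and hence z ≤ (1/2)[44 + √(1936 + 4·462264)] = (1/2)[44 + √1850992] ≈ (1/2)(44 + 1360.5117) = 702.2558.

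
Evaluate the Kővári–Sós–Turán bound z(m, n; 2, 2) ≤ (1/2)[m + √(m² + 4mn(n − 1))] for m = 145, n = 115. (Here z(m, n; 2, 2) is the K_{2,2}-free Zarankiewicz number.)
z(145, 115; 2, 2) ≤ (1/2)[145 + √(145² + 4·145·115·114)] = (1/2)[145 + √7624825] = 1453.1543

Kővári–Sós–Turán: let r_1, ..., r_145 be the row sums and z = Σ r_i the total number of 1s. Each pair of columns can share at most one row with both entries 1 (else a 2×2 all-ones block appears), so Σ_i C(r_i, 2) ≤ C(115, 2) = 6555. By convexity Σ_i C(r_i, 2) ≥ 145·C(z/145, 2) = z(z − 145)/(2·145), giving z² − 145z − 145·115·114 ≤ 0 and hence z ≤ (1/2)[145 + √(21025 + 4·1900950)] = (1/2)[145 + √7624825] ≈ (1/2)(145 + 2761.3086) = 1453.1543.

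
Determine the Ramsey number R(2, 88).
R(2, 88) = 88

R(2, k) = k for all k ≥ 2: in a 2-colouring of K_k, either some edge is red (a red K_2) or all edges are blue (a blue K_k). And K_{87} coloured all-blue has no blue K_88, so R(2, 88) > 87. Hence R(2, 88) = 88.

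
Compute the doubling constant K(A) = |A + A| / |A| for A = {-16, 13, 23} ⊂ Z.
K = |A + A| / |A| = 6/3 = 2

Enumerate A + A = {a + b : a, b ∈ A}. With |A| = 3, there are |A|^2 = 9 ordered sum pairs; collecting distinct values, A + A = {-32, -3, 7, 26, 36, 46}, so |A + A| = 6. Thus K = 6/3 = 2. For comparison, the minimum possible |A + A| over all 3-element sets is 2·3 − 1 = 5 (so min K = 5/3), attained only by arithmetic progressions.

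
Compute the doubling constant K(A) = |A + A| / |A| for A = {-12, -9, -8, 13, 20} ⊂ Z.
K = |A + A| / |A| = 15/5 = 3

Enumerate A + A = {a + b : a, b ∈ A}. With |A| = 5, there are |A|^2 = 25 ordered sum pairs; collecting distinct values, A + A = {-24, -21, -20, -18, -17, -16, 1, 4, 5, 8, 11, 12, 26, 33, 40}, so |A + A| = 15. Thus K = 15/5 = 3. For comparison, the minimum possible |A + A| over all 5-element sets is 2·5 − 1 = 9 (so min K = 9/5), attained only by arithmetic progressions.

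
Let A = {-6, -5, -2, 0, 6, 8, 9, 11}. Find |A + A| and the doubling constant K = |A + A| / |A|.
K = |A + A| / |A| = 29/8

Enumerate A + A = {a + b : a, b ∈ A}. With |A| = 8, there are |A|^2 = 64 ordered sum pairs; collecting distinct values, A + A = {-12, -11, -10, -8, -7, -6, -5, -4, -2, 0, 1, 2, 3, 4, 5, 6, 7, 8, 9, 11, 12, 14, 15, 16, 17, 18, 19, 20, 22}, so |A + A| = 29. Thus K = 29/8. For comparison, the minimum possible |A + A| over all 8-element sets is 2·8 − 1 = 15 (so min K = 15/8), attained only by arithmetic progressions.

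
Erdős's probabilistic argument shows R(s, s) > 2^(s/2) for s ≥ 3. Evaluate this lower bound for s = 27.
2^(27/2) = 11585.2375; so R(27, 27) > 11585.2375

Colour each edge of K_n uniformly at random with red/blue. The expected number of monochromatic K_27 is C(n, 27) · 2 · 2^(−C(27,2)). If C(n, 27) · 2^(1 − C(27,2)) < 1, then with positive probability no monochromatic K_27 exists, so R(27, 27) > n. The standard estimate C(n, 27) ≤ n^27/27! shows this inequality holds whenever n ≤ 2^(27/2) (since 27! · 2^(C(27,2) − 1) > 2^(27^2/2) ≥ n^27). Hence R(27, 27) > 2^(27/2) = 11585.2375.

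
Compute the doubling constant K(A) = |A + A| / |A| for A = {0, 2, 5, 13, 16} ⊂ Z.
K = |A + A| / |A| = 14/5

Enumerate A + A = {a + b : a, b ∈ A}. With |A| = 5, there are |A|^2 = 25 ordered sum pairs; collecting distinct values, A + A = {0, 2, 4, 5, 7, 10, 13, 15, 16, 18, 21, 26, 29, 32}, so |A + A| = 14. Thus K = 14/5. For comparison, the minimum possible |A + A| over all 5-element sets is 2·5 − 1 = 9 (so min K = 9/5), attained only by arithmetic progressions.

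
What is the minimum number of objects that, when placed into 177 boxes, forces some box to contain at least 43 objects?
n = (43 − 1)·177 + 1 = 7435

By the generalised pigeonhole principle, to guarantee some box contains ≥ r objects we need more than (r − 1) · k objects total. Threshold: n = (r − 1) · k + 1. With r = 43 and k = 177: n = 42 · 177 + 1 = 7434 + 1 = 7435. For n = 7434 = 42 · 177, we can put exactly 42 objects in every box, avoiding 43 in any single one — so 7435 is tight.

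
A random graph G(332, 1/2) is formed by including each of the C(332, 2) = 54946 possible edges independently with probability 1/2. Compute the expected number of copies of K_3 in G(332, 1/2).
E[# K_3] = C(332, 3) · (1/2)^C(3, 2) = 6044060 / 2^3 = 1511015/2 = 755507.5

For each 3-subset S of vertices (there are C(332, 3) = 6044060 such S), let X_S = 1 if S induces a K_3 (all C(3, 2) = 3 edges present). Then P(X_S = 1) = (1/2)^3 = 1/8. By linearity of expectation, E[# K_3] = C(332, 3) · (1/2)^3 = 6044060 / 8 = 1511015/2 = 755507.5.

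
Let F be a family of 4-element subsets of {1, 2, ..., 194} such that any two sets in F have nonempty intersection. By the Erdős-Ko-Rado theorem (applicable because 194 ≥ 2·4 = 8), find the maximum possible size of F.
max |F| = C(193, 3) = 1179616

The Erdős-Ko-Rado theorem states: for n ≥ 2k, an intersecting family of k-subsets of an n-element set has size at most C(n − 1, k − 1), with equality for 'star' families {A ⊆ [n] : |A| = k, i ∈ A} (fix an element i). For n = 194, k = 4: C(193, 3) = 1179616.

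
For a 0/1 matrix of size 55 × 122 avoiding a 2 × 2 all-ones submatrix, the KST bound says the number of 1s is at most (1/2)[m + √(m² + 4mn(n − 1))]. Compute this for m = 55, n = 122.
z(55, 122; 2, 2) ≤ (1/2)[55 + √(55² + 4·55·122·121)] = (1/2)[55 + √3250665] = 928.98

Kővári–Sós–Turán: let r_1, ..., r_55 be the row sums and z = Σ r_i the total number of 1s. Each pair of columns can share at most one row with both entries 1 (else a 2×2 all-ones block appears), so Σ_i C(r_i, 2) ≤ C(122, 2) = 7381. By convexity Σ_i C(r_i, 2) ≥ 55·C(z/55, 2) = z(z − 55)/(2·55), giving z² − 55z − 55·122·121 ≤ 0 and hence z ≤ (1/2)[55 + √(3025 + 4·811910)] = (1/2)[55 + √3250665] ≈ (1/2)(55 + 1802.9601) = 928.98.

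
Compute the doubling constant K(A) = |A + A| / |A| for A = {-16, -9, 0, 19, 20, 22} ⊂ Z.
K = |A + A| / |A| = 21/6 = 7/2

Enumerate A + A = {a + b : a, b ∈ A}. With |A| = 6, there are |A|^2 = 36 ordered sum pairs; collecting distinct values, A + A = {-32, -25, -18, -16, -9, 0, 3, 4, 6, 10, 11, 13, 19, 20, 22, 38, 39, 40, 41, 42, 44}, so |A + A| = 21. Thus K = 21/6 = 7/2. For comparison, the minimum possible |A + A| over all 6-element sets is 2·6 − 1 = 11 (so min K = 11/6), attained only by arithmetic progressions.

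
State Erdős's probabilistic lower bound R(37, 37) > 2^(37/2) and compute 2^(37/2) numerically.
2^(37/2) = 370727.6001; so R(37, 37) > 370727.6001

Colour each edge of K_n uniformly at random with red/blue. The expected number of monochromatic K_37 is C(n, 37) · 2 · 2^(−C(37,2)). If C(n, 37) · 2^(1 − C(37,2)) < 1, then with positive probability no monochromatic K_37 exists, so R(37, 37) > n. The standard estimate C(n, 37) ≤ n^37/37! shows this inequality holds whenever n ≤ 2^(37/2) (since 37! · 2^(C(37,2) − 1) > 2^(37^2/2) ≥ n^37). Hence R(37, 37) > 2^(37/2) = 370727.6001.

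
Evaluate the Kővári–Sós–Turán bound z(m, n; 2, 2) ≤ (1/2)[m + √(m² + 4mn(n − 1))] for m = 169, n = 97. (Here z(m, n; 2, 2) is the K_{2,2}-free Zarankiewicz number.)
z(169, 97; 2, 2) ≤ (1/2)[169 + √(169² + 4·169·97·96)] = (1/2)[169 + √6323473] = 1341.8258

Kővári–Sós–Turán: let r_1, ..., r_169 be the row sums and z = Σ r_i the total number of 1s. Each pair of columns can share at most one row with both entries 1 (else a 2×2 all-ones block appears), so Σ_i C(r_i, 2) ≤ C(97, 2) = 4656. By convexity Σ_i C(r_i, 2) ≥ 169·C(z/169, 2) = z(z − 169)/(2·169), giving z² − 169z − 169·97·96 ≤ 0 and hence z ≤ (1/2)[169 + √(28561 + 4·1573728)] = (1/2)[169 + √6323473] ≈ (1/2)(169 + 2514.6517) = 1341.8258.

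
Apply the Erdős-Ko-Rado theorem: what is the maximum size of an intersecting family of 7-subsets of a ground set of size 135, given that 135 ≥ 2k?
max |F| = C(134, 6) = 7177979809

The Erdős-Ko-Rado theorem states: for n ≥ 2k, an intersecting family of k-subsets of an n-element set has size at most C(n − 1, k − 1), with equality for 'star' families {A ⊆ [n] : |A| = k, i ∈ A} (fix an element i). For n = 135, k = 7: C(134, 6) = 7177979809.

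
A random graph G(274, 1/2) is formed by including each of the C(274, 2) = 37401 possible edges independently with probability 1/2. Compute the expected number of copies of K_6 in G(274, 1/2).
E[# K_6] = C(274, 6) · (1/2)^C(6, 2) = 556205081796 / 2^15 = 139051270449/8192 ≈ 16974032.037231

For each 6-subset S of vertices (there are C(274, 6) = 556205081796 such S), let X_S = 1 if S induces a K_6 (all C(6, 2) = 15 edges present). Then P(X_S = 1) = (1/2)^15 = 1/32768. By linearity of expectation, E[# K_6] = C(274, 6) · (1/2)^15 = 556205081796 / 32768 = 139051270449/8192 ≈ 16974032.037231.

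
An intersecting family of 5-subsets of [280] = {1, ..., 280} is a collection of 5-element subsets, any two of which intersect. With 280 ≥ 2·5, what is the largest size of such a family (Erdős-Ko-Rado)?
max |F| = C(279, 4) = 247073751

The Erdős-Ko-Rado theorem states: for n ≥ 2k, an intersecting family of k-subsets of an n-element set has size at most C(n − 1, k − 1), with equality for 'star' families {A ⊆ [n] : |A| = k, i ∈ A} (fix an element i). For n = 280, k = 5: C(279, 4) = 247073751.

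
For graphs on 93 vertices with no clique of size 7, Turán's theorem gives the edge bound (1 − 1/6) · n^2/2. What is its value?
Turán density bound = (5/6) · 93^2/2 = 14415/4 ≈ 3603.75

Turán's theorem: ex(n, K_{r+1}) is achieved by the complete r-partite Turán graph T(n, r) with parts as balanced as possible, and is at most (1 − 1/r) · n^2/2. For r = 6, n = 93: the density bound is (5/6) · 8649/2 = 14415/4 ≈ 3603.75. The integer-valued extremum is e(T(93, 6)) = 3603, which is strictly less than the density bound 14415/4 since 6 ∤ 93 (the parts of T(93, 6) cannot all be equal).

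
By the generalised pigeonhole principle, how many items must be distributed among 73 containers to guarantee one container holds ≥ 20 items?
n = (20 − 1)·73 + 1 = 1388

By the generalised pigeonhole principle, to guarantee some box contains ≥ r objects we need more than (r − 1) · k objects total. Threshold: n = (r − 1) · k + 1. With r = 20 and k = 73: n = 19 · 73 + 1 = 1387 + 1 = 1388. For n = 1387 = 19 · 73, we can put exactly 19 objects in every box, avoiding 20 in any single one — so 1388 is tight.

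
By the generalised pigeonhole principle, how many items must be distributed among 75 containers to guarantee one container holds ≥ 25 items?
n = (25 − 1)·75 + 1 = 1801

By the generalised pigeonhole principle, to guarantee some box contains ≥ r objects we need more than (r − 1) · k objects total. Threshold: n = (r − 1) · k + 1. With r = 25 and k = 75: n = 24 · 75 + 1 = 1800 + 1 = 1801. For n = 1800 = 24 · 75, we can put exactly 24 objects in every box, avoiding 25 in any single one — so 1801 is tight.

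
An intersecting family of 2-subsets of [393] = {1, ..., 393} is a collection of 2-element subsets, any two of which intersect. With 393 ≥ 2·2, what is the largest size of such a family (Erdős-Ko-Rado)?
max |F| = C(392, 1) = 392

The Erdős-Ko-Rado theorem states: for n ≥ 2k, an intersecting family of k-subsets of an n-element set has size at most C(n − 1, k − 1), with equality for 'star' families {A ⊆ [n] : |A| = k, i ∈ A} (fix an element i). For n = 393, k = 2: C(392, 1) = 392.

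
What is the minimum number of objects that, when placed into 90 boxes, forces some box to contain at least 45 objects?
n = (45 − 1)·90 + 1 = 3961

By the generalised pigeonhole principle, to guarantee some box contains ≥ r objects we need more than (r − 1) · k objects total. Threshold: n = (r − 1) · k + 1. With r = 45 and k = 90: n = 44 · 90 + 1 = 3960 + 1 = 3961. For n = 3960 = 44 · 90, we can put exactly 44 objects in every box, avoiding 45 in any single one — so 3961 is tight.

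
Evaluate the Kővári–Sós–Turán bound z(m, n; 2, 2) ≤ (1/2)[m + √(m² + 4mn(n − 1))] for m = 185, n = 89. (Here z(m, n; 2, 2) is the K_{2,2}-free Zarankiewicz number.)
z(185, 89; 2, 2) ≤ (1/2)[185 + √(185² + 4·185·89·88)] = (1/2)[185 + √5829905] = 1299.7598

Kővári–Sós–Turán: let r_1, ..., r_185 be the row sums and z = Σ r_i the total number of 1s. Each pair of columns can share at most one row with both entries 1 (else a 2×2 all-ones block appears), so Σ_i C(r_i, 2) ≤ C(89, 2) = 3916. By convexity Σ_i C(r_i, 2) ≥ 185·C(z/185, 2) = z(z − 185)/(2·185), giving z² − 185z − 185·89·88 ≤ 0 and hence z ≤ (1/2)[185 + √(34225 + 4·1448920)] = (1/2)[185 + √5829905] ≈ (1/2)(185 + 2414.5196) = 1299.7598.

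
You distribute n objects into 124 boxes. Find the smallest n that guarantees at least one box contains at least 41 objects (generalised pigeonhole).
n = (41 − 1)·124 + 1 = 4961

By the generalised pigeonhole principle, to guarantee some box contains ≥ r objects we need more than (r − 1) · k objects total. Threshold: n = (r − 1) · k + 1. With r = 41 and k = 124: n = 40 · 124 + 1 = 4960 + 1 = 4961. For n = 4960 = 40 · 124, we can put exactly 40 objects in every box, avoiding 41 in any single one — so 4961 is tight.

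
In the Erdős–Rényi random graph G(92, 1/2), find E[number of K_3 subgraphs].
E[# K_3] = C(92, 3) · (1/2)^C(3, 2) = 125580 / 2^3 = 31395/2 = 15697.5

For each 3-subset S of vertices (there are C(92, 3) = 125580 such S), let X_S = 1 if S induces a K_3 (all C(3, 2) = 3 edges present). Then P(X_S = 1) = (1/2)^3 = 1/8. By linearity of expectation, E[# K_3] = C(92, 3) · (1/2)^3 = 125580 / 8 = 31395/2 = 15697.5.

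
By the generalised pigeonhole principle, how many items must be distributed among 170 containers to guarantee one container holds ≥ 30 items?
n = (30 − 1)·170 + 1 = 4931

By the generalised pigeonhole principle, to guarantee some box contains ≥ r objects we need more than (r − 1) · k objects total. Threshold: n = (r − 1) · k + 1. With r = 30 and k = 170: n = 29 · 170 + 1 = 4930 + 1 = 4931. For n = 4930 = 29 · 170, we can put exactly 29 objects in every box, avoiding 30 in any single one — so 4931 is tight.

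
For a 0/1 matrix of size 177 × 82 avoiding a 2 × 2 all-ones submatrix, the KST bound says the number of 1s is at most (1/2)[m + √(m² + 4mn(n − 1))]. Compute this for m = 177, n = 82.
z(177, 82; 2, 2) ≤ (1/2)[177 + √(177² + 4·177·82·81)] = (1/2)[177 + √4733865] = 1176.3724

Kővári–Sós–Turán: let r_1, ..., r_177 be the row sums and z = Σ r_i the total number of 1s. Each pair of columns can share at most one row with both entries 1 (else a 2×2 all-ones block appears), so Σ_i C(r_i, 2) ≤ C(82, 2) = 3321. By convexity Σ_i C(r_i, 2) ≥ 177·C(z/177, 2) = z(z − 177)/(2·177), giving z² − 177z − 177·82·81 ≤ 0 and hence z ≤ (1/2)[177 + √(31329 + 4·1175634)] = (1/2)[177 + √4733865] ≈ (1/2)(177 + 2175.7447) = 1176.3724.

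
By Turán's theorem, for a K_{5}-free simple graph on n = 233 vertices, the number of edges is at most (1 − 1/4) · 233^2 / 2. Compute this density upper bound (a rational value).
Turán density bound = (3/4) · 233^2/2 = 162867/8 ≈ 20358.375

Turán's theorem: ex(n, K_{r+1}) is achieved by the complete r-partite Turán graph T(n, r) with parts as balanced as possible, and is at most (1 − 1/r) · n^2/2. For r = 4, n = 233: the density bound is (3/4) · 54289/2 = 162867/8 ≈ 20358.375. The integer-valued extremum is e(T(233, 4)) = 20358, which is strictly less than the density bound 162867/8 since 4 ∤ 233 (the parts of T(233, 4) cannot all be equal).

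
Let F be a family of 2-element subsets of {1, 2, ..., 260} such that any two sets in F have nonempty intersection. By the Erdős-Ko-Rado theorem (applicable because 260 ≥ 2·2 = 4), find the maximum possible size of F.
max |F| = C(259, 1) = 259

Erdős-Ko-Rado (1961): when n ≥ 2k, max |F| = C(n−1, k−1). The bound is attained by the star {A : i ∈ A} for any fixed i ∈ [n]. Here C(260−1, 2−1) = C(259, 1) = 259.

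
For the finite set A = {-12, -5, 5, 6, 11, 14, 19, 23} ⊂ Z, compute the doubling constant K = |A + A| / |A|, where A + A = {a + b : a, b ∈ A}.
K = |A + A| / |A| = 33/8

Enumerate A + A = {a + b : a, b ∈ A}. With |A| = 8, there are |A|^2 = 64 ordered sum pairs; collecting distinct values, A + A = {-24, -17, -10, -7, -6, -1, 0, 1, 2, 6, 7, 9, 10, 11, 12, 14, 16, 17, 18, 19, 20, 22, 24, 25, 28, 29, 30, 33, 34, 37, 38, 42, 46}, so |A + A| = 33. Thus K = 33/8. For comparison, the minimum possible |A + A| over all 8-element sets is 2·8 − 1 = 15 (so min K = 15/8), attained only by arithmetic progressions.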